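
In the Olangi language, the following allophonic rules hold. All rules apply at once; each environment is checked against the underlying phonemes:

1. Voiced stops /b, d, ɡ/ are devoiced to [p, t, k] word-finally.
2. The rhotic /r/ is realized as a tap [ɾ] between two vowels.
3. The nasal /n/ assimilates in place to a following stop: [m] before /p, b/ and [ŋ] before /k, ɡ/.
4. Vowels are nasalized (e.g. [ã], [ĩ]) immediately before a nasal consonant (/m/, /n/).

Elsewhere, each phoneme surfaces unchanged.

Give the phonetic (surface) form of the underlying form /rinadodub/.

[rĩnadodup]

/r/ (word-initial) fails the environment for rule 2, so it stays [r].
/i/ (between /r/ and /n/) occurs before a nasal consonant → [ĩ] by rule 4.
/n/ (between /i/ and /a/) fails the environment for rule 3, so it stays [n].
/a/ — between /n/ and /d/; rule 4 does not apply here → [a].
/d/ — between /a/ and /o/; rule 1 does not apply here → [d].
/o/ (between /d/ and /d/): rule 4 targets it, but not before a nasal consonant → unchanged [o].
/d/ (between /o/ and /u/) is in the target of rule 1 but the environment (word-finally) is not met → [d].
/u/ — between /d/ and /b/; rule 4 does not apply here → [u].
/b/ (word-final) occurs word-finally → [p] by rule 1.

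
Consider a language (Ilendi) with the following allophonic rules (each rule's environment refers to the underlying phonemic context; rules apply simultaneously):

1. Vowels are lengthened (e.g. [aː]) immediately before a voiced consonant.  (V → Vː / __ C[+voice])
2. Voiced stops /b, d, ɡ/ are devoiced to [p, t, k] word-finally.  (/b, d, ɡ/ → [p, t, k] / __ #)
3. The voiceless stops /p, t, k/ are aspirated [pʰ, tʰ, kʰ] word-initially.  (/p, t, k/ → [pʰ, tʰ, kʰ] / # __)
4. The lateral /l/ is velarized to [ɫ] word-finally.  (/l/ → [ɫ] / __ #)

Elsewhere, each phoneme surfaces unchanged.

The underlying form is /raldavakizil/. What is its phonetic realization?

[raːldaːvakiːziːɫ]

/r/ (word-initial): no rule targets it → [r].
/a/ (between /r/ and /l/) occurs before a voiced consonant → [aː] by rule 1.
/l/ — between /a/ and /d/; rule 4 does not apply here → [l].
/d/ (between /l/ and /a/) fails the environment for rule 2, so it stays [d].
Rule 1 applies to /a/ (between /d/ and /v/: before a voiced consonant) → [aː].
/v/ (between /a/ and /a/): no rule targets it → [v].
/a/ — between /v/ and /k/; rule 1 does not apply here → [a].
/k/ (between /a/ and /i/) fails the environment for rule 3, so it stays [k].
/i/ (between /k/ and /z/): before a voiced consonant, so rule 1 applies → [iː].
/z/ (between /i/ and /i/) is unaffected → [z].
/i/ (between /z/ and /l/) occurs before a voiced consonant → [iː] by rule 1.
/l/ — word-final, word-finally — surfaces as [ɫ] (rule 4).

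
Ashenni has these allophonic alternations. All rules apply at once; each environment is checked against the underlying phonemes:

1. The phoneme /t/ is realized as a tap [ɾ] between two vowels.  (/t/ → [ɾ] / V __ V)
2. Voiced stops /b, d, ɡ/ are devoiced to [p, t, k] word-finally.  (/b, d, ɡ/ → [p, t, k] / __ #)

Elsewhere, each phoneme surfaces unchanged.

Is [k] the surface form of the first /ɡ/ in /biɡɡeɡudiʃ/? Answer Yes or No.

No

/ɡ/ (between /i/ and /ɡ/) is in the target of rule 2 but the environment (word-finally) is not met → [ɡ].
The actual realization is [ɡ], not [k].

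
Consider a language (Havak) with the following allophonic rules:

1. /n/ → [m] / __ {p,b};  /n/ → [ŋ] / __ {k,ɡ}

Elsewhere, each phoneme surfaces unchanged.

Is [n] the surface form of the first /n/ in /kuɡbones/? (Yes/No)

Yes

/n/ (between /o/ and /e/) is in the target of rule 1 but the environment (before a labial or velar stop) is not met → [n].
The actual realization is [n], which matches [n].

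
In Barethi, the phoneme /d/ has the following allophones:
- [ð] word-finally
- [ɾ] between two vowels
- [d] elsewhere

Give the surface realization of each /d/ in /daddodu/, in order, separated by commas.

Occurrence 1 (position 1): no conditioning environment matches → elsewhere allophone [d].
Occurrence 2 (position 3): no conditioning environment matches → elsewhere allophone [d].
Occurrence 3 (position 4): no conditioning environment matches → elsewhere allophone [d].
Occurrence 4 (position 6): between two vowels → [ɾ].

[d], [d], [d], [ɾ]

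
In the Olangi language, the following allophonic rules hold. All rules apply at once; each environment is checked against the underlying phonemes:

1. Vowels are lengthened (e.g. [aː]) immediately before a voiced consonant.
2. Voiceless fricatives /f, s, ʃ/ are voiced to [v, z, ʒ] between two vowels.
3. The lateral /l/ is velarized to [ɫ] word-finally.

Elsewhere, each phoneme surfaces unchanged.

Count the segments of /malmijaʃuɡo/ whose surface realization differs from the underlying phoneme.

4

Segments that undergo a rule: /a/ → [aː] (rule 1); /i/ → [iː] (rule 1); /ʃ/ → [ʒ] (rule 2); /u/ → [uː] (rule 1).
All other segments surface unchanged.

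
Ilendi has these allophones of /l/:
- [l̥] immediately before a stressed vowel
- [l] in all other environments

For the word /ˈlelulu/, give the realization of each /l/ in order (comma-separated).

[l̥], [l], [l]

Occurrence 1 (position 1): immediately before a stressed vowel → [l̥].
Occurrence 2 (position 3): no conditioning environment matches → elsewhere allophone [l].
Occurrence 3 (position 5): no conditioning environment matches → elsewhere allophone [l].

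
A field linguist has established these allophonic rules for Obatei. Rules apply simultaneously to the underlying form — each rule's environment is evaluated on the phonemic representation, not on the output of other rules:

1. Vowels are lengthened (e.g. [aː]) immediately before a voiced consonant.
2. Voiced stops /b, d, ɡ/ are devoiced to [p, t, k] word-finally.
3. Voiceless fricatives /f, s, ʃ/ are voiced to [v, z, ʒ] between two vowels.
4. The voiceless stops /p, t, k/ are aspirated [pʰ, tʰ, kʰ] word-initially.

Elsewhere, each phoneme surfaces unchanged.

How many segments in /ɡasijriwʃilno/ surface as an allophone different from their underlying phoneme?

Segments that undergo a rule: /s/ → [z] (rule 3); /i/ → [iː] (rule 1); /i/ → [iː] (rule 1); /i/ → [iː] (rule 1).
All other segments surface unchanged.

4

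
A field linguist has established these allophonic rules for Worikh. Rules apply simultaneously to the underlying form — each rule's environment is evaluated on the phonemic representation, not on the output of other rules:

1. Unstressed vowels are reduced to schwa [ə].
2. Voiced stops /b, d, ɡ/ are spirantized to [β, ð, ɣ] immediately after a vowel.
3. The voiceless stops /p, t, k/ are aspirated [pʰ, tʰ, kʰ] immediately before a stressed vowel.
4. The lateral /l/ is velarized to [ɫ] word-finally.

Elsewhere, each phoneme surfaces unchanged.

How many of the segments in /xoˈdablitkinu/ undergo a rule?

6

Segments that undergo a rule: /o/ → [ə] (rule 1); /d/ → [ð] (rule 2); /b/ → [β] (rule 2); /i/ → [ə] (rule 1); /i/ → [ə] (rule 1); /u/ → [ə] (rule 1).
All other segments surface unchanged.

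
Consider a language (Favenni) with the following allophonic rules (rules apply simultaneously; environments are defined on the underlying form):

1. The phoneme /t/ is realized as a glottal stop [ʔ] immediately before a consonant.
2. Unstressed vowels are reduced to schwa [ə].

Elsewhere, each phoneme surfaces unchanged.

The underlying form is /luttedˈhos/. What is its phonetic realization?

[ləʔtədˈhos]

/u/ — between /l/ and /t/, in an unstressed syllable — surfaces as [ə] (rule 2).
Rule 1 applies to /t/ (between /u/ and /t/: immediately before a consonant) → [ʔ].
/t/ (between /t/ and /e/) is in the target of rule 1 but the environment (immediately before a consonant) is not met → [t].
/e/ — between /t/ and /d/, in an unstressed syllable — surfaces as [ə] (rule 2).
/o/ — between /h/ and /s/; rule 2 does not apply here → [o].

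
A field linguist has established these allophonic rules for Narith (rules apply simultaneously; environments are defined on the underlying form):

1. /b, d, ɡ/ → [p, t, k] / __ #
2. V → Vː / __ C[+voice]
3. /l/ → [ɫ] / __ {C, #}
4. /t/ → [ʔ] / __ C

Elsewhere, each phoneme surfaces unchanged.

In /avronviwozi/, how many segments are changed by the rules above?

4

Segments that undergo a rule: /a/ → [aː] (rule 2); /o/ → [oː] (rule 2); /i/ → [iː] (rule 2); /o/ → [oː] (rule 2).
All other segments surface unchanged.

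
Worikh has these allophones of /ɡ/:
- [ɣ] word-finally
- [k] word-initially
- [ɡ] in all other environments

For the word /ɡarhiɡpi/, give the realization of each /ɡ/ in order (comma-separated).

Occurrence 1 (position 1): word-initially → [k].
Occurrence 2 (position 6): no conditioning environment matches → elsewhere allophone [ɡ].

[k], [ɡ]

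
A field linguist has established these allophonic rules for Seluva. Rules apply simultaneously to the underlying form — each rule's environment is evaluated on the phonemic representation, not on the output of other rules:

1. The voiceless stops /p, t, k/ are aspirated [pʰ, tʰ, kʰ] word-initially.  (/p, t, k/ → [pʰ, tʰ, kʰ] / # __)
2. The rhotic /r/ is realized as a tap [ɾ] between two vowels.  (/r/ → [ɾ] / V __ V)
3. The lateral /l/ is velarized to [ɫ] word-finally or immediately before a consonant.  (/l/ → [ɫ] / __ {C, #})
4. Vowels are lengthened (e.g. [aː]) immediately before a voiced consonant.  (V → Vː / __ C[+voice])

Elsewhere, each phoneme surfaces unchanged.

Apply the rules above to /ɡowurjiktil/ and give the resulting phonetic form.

/ɡ/ — not in any rule's target class → [ɡ].
/o/ — between /ɡ/ and /w/, before a voiced consonant — surfaces as [oː] (rule 4).
/w/ stays [w].
/u/ meets the environment for rule 4 (before a voiced consonant) → [uː].
/r/ (between /u/ and /j/) fails the environment for rule 2, so it stays [r].
/j/ — not in any rule's target class → [j].
/i/ (between /j/ and /k/): rule 4 targets it, but not before a voiced consonant → unchanged [i].
/k/ (between /i/ and /t/) is in the target of rule 1 but the environment (word-initially) is not met → [k].
/t/ (between /k/ and /i/): rule 1 targets it, but not word-initially → unchanged [t].
/i/ meets the environment for rule 4 (before a voiced consonant) → [iː].
Rule 3 applies to /l/ (word-final: word-finally or immediately before a consonant) → [ɫ].

[ɡoːwuːrjiktiːɫ]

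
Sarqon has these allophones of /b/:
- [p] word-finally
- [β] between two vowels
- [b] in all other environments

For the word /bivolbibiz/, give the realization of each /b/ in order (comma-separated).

[b], [b], [β]

Occurrence 1 (position 1): no conditioning environment matches → elsewhere allophone [b].
Occurrence 2 (position 6): no conditioning environment matches → elsewhere allophone [b].
Occurrence 3 (position 8): between two vowels → [β].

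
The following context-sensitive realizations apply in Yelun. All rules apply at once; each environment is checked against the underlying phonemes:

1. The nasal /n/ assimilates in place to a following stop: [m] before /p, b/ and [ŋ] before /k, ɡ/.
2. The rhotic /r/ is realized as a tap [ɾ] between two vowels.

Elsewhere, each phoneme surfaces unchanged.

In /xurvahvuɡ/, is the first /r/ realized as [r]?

Yes

/r/ (between /u/ and /v/): rule 2 targets it, but not between two vowels → unchanged [r].
The actual realization is [r], which matches [r].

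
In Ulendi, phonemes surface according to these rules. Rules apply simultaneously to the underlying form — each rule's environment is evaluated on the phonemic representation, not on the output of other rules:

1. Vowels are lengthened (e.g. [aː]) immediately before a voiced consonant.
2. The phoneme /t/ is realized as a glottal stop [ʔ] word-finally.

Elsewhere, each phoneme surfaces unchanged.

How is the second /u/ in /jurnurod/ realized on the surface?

/u/ — between /n/ and /r/, before a voiced consonant — surfaces as [uː] (rule 1).

[uː]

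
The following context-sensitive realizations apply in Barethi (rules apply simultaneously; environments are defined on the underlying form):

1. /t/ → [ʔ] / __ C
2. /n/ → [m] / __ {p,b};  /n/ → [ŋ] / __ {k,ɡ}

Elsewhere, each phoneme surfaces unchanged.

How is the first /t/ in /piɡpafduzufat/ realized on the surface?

/t/ (word-final) fails the environment for rule 1, so it stays [t].

[t]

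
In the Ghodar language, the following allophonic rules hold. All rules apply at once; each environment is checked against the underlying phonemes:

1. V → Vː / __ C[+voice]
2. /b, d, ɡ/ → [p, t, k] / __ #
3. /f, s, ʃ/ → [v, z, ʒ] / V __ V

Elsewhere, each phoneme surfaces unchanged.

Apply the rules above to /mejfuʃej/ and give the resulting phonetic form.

[meːjfuʒeːj]

Rule 1 applies to /e/ (between /m/ and /j/: before a voiced consonant) → [eː].
/f/ — between /j/ and /u/; rule 3 does not apply here → [f].
/u/ (between /f/ and /ʃ/) fails the environment for rule 1, so it stays [u].
/ʃ/ (between /u/ and /e/): between two vowels, so rule 3 applies → [ʒ].
/e/ (between /ʃ/ and /j/): before a voiced consonant, so rule 1 applies → [eː].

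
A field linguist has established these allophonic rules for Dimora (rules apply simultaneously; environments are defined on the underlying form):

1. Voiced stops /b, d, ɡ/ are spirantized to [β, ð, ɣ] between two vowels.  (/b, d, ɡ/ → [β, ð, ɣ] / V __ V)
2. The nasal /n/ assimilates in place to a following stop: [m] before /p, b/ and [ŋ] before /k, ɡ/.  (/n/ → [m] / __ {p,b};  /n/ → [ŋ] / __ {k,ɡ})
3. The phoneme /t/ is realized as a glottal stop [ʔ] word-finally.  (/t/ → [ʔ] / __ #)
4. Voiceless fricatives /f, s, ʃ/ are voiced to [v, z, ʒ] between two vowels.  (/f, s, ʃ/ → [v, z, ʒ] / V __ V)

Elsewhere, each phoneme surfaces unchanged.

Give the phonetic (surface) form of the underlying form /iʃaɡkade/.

/i/ — not in any rule's target class → [i].
/ʃ/ — between /i/ and /a/, between two vowels — surfaces as [ʒ] (rule 4).
/a/ stays [a].
/ɡ/ (between /a/ and /k/) is in the target of rule 1 but the environment (between two vowels) is not met → [ɡ].
/k/ (between /ɡ/ and /a/) is unaffected → [k].
/a/ (between /k/ and /d/): no rule targets it → [a].
/d/ (between /a/ and /e/): between two vowels, so rule 1 applies → [ð].
/e/ (word-final): no rule targets it → [e].

[iʒaɡkaðe]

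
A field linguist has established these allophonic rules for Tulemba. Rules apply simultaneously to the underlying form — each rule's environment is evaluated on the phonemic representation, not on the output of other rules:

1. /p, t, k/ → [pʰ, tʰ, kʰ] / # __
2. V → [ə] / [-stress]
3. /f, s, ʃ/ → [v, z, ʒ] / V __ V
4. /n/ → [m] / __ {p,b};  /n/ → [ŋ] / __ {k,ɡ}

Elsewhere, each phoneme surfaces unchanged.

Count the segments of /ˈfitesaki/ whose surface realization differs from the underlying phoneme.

4

Segments that undergo a rule: /e/ → [ə] (rule 2); /s/ → [z] (rule 3); /a/ → [ə] (rule 2); /i/ → [ə] (rule 2).
All other segments surface unchanged.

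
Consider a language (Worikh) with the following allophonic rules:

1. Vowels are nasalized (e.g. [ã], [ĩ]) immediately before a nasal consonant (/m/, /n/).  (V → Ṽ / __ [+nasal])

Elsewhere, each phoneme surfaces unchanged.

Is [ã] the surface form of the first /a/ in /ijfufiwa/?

/a/ — word-final; rule 1 does not apply here → [a].
The actual realization is [a], not [ã].

No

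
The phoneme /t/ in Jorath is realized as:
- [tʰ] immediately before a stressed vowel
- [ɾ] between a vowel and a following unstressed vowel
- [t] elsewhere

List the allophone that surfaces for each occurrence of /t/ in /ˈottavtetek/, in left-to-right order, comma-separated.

Occurrence 1 (position 2): no conditioning environment matches → elsewhere allophone [t].
Occurrence 2 (position 3): no conditioning environment matches → elsewhere allophone [t].
Occurrence 3 (position 6): no conditioning environment matches → elsewhere allophone [t].
Occurrence 4 (position 8): between a vowel and an unstressed vowel → [ɾ].

[t], [t], [t], [ɾ]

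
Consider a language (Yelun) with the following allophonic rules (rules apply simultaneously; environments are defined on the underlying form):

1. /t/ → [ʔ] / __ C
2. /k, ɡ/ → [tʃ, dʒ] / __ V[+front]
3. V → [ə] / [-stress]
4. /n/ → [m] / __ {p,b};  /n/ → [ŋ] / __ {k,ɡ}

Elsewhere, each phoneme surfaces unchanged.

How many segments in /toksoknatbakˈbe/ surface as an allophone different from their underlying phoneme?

5

Segments that undergo a rule: /o/ → [ə] (rule 3); /o/ → [ə] (rule 3); /a/ → [ə] (rule 3); /t/ → [ʔ] (rule 1); /a/ → [ə] (rule 3).
All other segments surface unchanged.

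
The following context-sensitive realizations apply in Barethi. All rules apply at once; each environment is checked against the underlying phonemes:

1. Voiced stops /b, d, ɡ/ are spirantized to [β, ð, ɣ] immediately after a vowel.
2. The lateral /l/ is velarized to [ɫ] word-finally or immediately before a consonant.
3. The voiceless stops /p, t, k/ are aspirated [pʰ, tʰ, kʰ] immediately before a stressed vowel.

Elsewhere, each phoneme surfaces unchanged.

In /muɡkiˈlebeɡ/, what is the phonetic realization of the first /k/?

[k]

/k/ (between /ɡ/ and /i/) is in the target of rule 3 but the environment (immediately before a stressed vowel) is not met → [k].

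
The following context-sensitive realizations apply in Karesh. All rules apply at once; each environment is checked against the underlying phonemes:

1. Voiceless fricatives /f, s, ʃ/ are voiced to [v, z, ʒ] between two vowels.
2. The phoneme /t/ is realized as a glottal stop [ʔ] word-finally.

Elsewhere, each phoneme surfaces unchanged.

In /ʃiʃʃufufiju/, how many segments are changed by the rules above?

Segments that undergo a rule: /f/ → [v] (rule 1); /f/ → [v] (rule 1).
All other segments surface unchanged.

2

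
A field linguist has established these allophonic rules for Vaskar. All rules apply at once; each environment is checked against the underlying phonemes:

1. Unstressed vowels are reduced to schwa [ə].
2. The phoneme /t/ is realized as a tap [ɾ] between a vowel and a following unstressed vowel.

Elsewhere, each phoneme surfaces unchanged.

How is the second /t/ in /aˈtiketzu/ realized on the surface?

/t/ — between /e/ and /z/; rule 2 does not apply here → [t].

[t]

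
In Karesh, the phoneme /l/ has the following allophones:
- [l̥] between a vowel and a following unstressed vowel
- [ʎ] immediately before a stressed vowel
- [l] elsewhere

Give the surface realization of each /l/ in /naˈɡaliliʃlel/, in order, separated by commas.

Occurrence 1 (position 5): between a vowel and a following unstressed vowel → [l̥].
Occurrence 2 (position 7): between a vowel and a following unstressed vowel → [l̥].
Occurrence 3 (position 10): no conditioning environment matches → elsewhere allophone [l].
Occurrence 4 (position 12): no conditioning environment matches → elsewhere allophone [l].

[l̥], [l̥], [l], [l]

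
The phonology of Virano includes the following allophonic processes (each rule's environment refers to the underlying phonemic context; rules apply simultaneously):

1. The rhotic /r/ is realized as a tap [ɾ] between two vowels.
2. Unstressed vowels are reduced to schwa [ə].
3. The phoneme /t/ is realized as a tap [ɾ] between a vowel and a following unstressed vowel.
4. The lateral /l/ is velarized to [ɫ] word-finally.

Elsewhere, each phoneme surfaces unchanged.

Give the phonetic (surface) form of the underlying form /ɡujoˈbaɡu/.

/ɡ/ (word-initial): no rule targets it → [ɡ].
/u/ meets the environment for rule 2 (in an unstressed syllable) → [ə].
/j/ (between /u/ and /o/) is unaffected → [j].
/o/ (between /j/ and /b/): in an unstressed syllable, so rule 2 applies → [ə].
/b/ — not in any rule's target class → [b].
/a/ — between /b/ and /ɡ/; rule 2 does not apply here → [a].
/ɡ/ stays [ɡ].
/u/ — word-final, in an unstressed syllable — surfaces as [ə] (rule 2).

[ɡəjəˈbaɡə]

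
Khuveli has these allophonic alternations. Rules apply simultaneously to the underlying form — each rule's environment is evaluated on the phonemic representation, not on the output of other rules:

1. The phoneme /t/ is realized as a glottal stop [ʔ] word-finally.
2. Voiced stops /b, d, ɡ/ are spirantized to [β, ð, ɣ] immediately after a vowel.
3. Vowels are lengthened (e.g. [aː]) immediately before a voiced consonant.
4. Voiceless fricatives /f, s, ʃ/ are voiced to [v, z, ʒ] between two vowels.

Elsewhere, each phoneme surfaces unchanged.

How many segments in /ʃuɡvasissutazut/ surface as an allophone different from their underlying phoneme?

5

Segments that undergo a rule: /u/ → [uː] (rule 3); /ɡ/ → [ɣ] (rule 2); /s/ → [z] (rule 4); /a/ → [aː] (rule 3); /t/ → [ʔ] (rule 1).
All other segments surface unchanged.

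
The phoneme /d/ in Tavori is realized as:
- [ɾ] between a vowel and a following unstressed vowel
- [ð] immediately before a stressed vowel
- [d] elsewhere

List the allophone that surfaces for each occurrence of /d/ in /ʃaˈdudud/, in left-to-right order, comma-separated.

Occurrence 1 (position 3): immediately before a stressed vowel → [ð].
Occurrence 2 (position 5): between a vowel and a following unstressed vowel → [ɾ].
Occurrence 3 (position 7): no conditioning environment matches → elsewhere allophone [d].

[ð], [ɾ], [d]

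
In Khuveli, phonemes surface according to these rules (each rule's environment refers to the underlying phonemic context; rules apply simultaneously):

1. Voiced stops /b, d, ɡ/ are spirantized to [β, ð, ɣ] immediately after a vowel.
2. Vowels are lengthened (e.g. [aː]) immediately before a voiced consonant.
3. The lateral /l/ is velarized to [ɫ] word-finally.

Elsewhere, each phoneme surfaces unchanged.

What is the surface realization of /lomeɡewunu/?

[loːmeːɣeːwuːnu]

/l/ (word-initial) fails the environment for rule 3, so it stays [l].
/o/ — between /l/ and /m/, before a voiced consonant — surfaces as [oː] (rule 2).
/e/ (between /m/ and /ɡ/): before a voiced consonant, so rule 2 applies → [eː].
/ɡ/ (between /e/ and /e/): immediately after a vowel, so rule 1 applies → [ɣ].
/e/ — between /ɡ/ and /w/, before a voiced consonant — surfaces as [eː] (rule 2).
/u/ meets the environment for rule 2 (before a voiced consonant) → [uː].
/u/ (word-final) fails the environment for rule 2, so it stays [u].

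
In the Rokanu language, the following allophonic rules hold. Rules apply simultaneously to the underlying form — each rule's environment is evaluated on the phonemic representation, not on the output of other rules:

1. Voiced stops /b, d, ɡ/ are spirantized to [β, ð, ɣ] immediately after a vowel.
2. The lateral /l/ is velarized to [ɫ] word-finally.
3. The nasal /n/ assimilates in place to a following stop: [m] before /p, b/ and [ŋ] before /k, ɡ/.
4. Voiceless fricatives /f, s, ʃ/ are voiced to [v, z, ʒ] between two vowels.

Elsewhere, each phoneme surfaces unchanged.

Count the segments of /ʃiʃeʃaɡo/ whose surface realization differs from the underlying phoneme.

3

Segments that undergo a rule: /ʃ/ → [ʒ] (rule 4); /ʃ/ → [ʒ] (rule 4); /ɡ/ → [ɣ] (rule 1).
All other segments surface unchanged.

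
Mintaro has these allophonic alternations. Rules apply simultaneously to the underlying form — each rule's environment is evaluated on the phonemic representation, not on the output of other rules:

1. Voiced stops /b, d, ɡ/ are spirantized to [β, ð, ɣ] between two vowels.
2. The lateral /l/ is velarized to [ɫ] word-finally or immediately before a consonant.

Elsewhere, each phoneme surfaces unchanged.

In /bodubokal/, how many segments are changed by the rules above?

Segments that undergo a rule: /d/ → [ð] (rule 1); /b/ → [β] (rule 1); /l/ → [ɫ] (rule 2).
All other segments surface unchanged.

3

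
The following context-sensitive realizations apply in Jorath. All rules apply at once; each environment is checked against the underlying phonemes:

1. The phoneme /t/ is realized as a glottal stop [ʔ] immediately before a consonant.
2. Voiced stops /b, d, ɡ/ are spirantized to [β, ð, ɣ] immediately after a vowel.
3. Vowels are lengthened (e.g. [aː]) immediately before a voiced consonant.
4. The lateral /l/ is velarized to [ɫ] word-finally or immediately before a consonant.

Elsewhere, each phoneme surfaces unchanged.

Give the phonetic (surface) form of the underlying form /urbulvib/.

[uːrbuːɫviːβ]

/u/ (word-initial): before a voiced consonant, so rule 3 applies → [uː].
/r/ (between /u/ and /b/) is unaffected → [r].
/b/ — between /r/ and /u/; rule 2 does not apply here → [b].
/u/ — between /b/ and /l/, before a voiced consonant — surfaces as [uː] (rule 3).
/l/ meets the environment for rule 4 (word-finally or immediately before a consonant) → [ɫ].
/v/ (between /l/ and /i/): no rule targets it → [v].
Rule 3 applies to /i/ (between /v/ and /b/: before a voiced consonant) → [iː].
/b/ meets the environment for rule 2 (immediately after a vowel) → [β].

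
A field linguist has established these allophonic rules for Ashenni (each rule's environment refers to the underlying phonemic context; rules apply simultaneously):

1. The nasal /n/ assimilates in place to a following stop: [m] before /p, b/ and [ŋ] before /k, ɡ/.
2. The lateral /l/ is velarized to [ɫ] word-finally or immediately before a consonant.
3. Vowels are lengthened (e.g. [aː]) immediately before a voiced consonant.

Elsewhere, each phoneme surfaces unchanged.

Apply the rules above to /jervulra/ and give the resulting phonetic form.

/j/ stays [j].
/e/ — between /j/ and /r/, before a voiced consonant — surfaces as [eː] (rule 3).
/r/ (between /e/ and /v/) is unaffected → [r].
/v/ — not in any rule's target class → [v].
/u/ meets the environment for rule 3 (before a voiced consonant) → [uː].
/l/ (between /u/ and /r/): word-finally or immediately before a consonant, so rule 2 applies → [ɫ].
/r/ stays [r].
/a/ (word-final) fails the environment for rule 3, so it stays [a].

[jeːrvuːɫra]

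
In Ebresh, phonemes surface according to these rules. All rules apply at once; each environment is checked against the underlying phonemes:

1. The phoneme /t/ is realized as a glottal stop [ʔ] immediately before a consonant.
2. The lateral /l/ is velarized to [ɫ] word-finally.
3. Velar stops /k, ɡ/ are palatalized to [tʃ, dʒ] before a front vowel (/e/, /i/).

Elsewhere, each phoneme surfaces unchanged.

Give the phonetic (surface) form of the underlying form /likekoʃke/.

/l/ (word-initial) fails the environment for rule 2, so it stays [l].
/i/ stays [i].
/k/ (between /i/ and /e/): before a front vowel, so rule 3 applies → [tʃ].
/e/ — not in any rule's target class → [e].
/k/ (between /e/ and /o/) fails the environment for rule 3, so it stays [k].
/o/ (between /k/ and /ʃ/) is unaffected → [o].
/ʃ/ — not in any rule's target class → [ʃ].
/k/ — between /ʃ/ and /e/, before a front vowel — surfaces as [tʃ] (rule 3).
/e/ (word-final): no rule targets it → [e].

[litʃekoʃtʃe]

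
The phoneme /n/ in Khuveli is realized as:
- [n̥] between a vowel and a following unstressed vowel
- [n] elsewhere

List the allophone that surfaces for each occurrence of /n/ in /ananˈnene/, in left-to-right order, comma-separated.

[n̥], [n], [n], [n̥]

Occurrence 1 (position 2): between a vowel and a following unstressed vowel → [n̥].
Occurrence 2 (position 4): no conditioning environment matches → elsewhere allophone [n].
Occurrence 3 (position 5): no conditioning environment matches → elsewhere allophone [n].
Occurrence 4 (position 7): between a vowel and a following unstressed vowel → [n̥].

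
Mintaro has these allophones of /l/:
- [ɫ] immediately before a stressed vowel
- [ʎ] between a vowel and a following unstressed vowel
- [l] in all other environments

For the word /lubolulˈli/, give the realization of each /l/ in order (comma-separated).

[l], [ʎ], [l], [ɫ]

Occurrence 1 (position 1): no conditioning environment matches → elsewhere allophone [l].
Occurrence 2 (position 5): between a vowel and a following unstressed vowel → [ʎ].
Occurrence 3 (position 7): no conditioning environment matches → elsewhere allophone [l].
Occurrence 4 (position 8): immediately before a stressed vowel → [ɫ].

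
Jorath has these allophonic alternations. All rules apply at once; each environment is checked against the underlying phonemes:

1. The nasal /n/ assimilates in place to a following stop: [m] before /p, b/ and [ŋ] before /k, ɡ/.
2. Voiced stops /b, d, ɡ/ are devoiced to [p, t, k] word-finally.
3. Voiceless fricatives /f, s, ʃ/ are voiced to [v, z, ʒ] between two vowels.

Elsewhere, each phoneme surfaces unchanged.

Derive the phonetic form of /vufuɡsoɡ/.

[vuvuɡsok]

/v/ stays [v].
/u/ stays [u].
Rule 3 applies to /f/ (between /u/ and /u/: between two vowels) → [v].
/u/ (between /f/ and /ɡ/) is unaffected → [u].
/ɡ/ (between /u/ and /s/) fails the environment for rule 2, so it stays [ɡ].
/s/ (between /ɡ/ and /o/) is in the target of rule 3 but the environment (between two vowels) is not met → [s].
/o/ (between /s/ and /ɡ/): no rule targets it → [o].
/ɡ/ — word-final, word-finally — surfaces as [k] (rule 2).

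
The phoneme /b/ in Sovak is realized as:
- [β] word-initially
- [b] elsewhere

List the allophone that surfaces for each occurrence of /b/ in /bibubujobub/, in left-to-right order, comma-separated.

[β], [b], [b], [b], [b]

Occurrence 1 (position 1): word-initially → [β].
Occurrence 2 (position 3): no conditioning environment matches → elsewhere allophone [b].
Occurrence 3 (position 5): no conditioning environment matches → elsewhere allophone [b].
Occurrence 4 (position 9): no conditioning environment matches → elsewhere allophone [b].
Occurrence 5 (position 11): no conditioning environment matches → elsewhere allophone [b].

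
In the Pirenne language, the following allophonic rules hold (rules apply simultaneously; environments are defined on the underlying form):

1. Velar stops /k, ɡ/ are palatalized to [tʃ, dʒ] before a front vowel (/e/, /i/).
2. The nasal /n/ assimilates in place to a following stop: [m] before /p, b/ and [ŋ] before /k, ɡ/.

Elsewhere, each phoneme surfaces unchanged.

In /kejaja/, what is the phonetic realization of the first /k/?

[tʃ]

/k/ (word-initial) occurs before a front vowel → [tʃ] by rule 1.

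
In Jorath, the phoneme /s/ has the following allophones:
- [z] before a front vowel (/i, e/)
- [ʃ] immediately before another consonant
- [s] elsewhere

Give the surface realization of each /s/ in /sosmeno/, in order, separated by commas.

Occurrence 1 (position 1): no conditioning environment matches → elsewhere allophone [s].
Occurrence 2 (position 3): immediately before another consonant → [ʃ].

[s], [ʃ]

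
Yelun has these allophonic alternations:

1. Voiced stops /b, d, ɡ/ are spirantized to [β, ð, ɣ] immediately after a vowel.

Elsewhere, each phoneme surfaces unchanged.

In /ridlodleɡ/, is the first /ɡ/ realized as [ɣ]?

/ɡ/ meets the environment for rule 1 (immediately after a vowel) → [ɣ].
The actual realization is [ɣ], which matches [ɣ].

Yes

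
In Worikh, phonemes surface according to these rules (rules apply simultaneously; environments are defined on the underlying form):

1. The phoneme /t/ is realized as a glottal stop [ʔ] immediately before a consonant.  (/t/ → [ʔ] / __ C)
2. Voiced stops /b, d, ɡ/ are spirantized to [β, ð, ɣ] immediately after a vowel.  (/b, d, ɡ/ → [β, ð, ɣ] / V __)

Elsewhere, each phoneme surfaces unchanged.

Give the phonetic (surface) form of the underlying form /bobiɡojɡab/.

/b/ (word-initial): rule 2 targets it, but not immediately after a vowel → unchanged [b].
/b/ (between /o/ and /i/): immediately after a vowel, so rule 2 applies → [β].
/ɡ/ (between /i/ and /o/) occurs immediately after a vowel → [ɣ] by rule 2.
/ɡ/ (between /j/ and /a/) fails the environment for rule 2, so it stays [ɡ].
Rule 2 applies to /b/ (word-final: immediately after a vowel) → [β].

[boβiɣojɡaβ]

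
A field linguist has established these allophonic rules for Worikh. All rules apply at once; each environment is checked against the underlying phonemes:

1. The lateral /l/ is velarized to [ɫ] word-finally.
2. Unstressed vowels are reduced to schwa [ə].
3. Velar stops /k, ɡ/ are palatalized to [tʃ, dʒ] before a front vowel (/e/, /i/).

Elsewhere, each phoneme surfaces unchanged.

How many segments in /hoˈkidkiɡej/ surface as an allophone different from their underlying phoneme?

6

Segments that undergo a rule: /o/ → [ə] (rule 2); /k/ → [tʃ] (rule 3); /k/ → [tʃ] (rule 3); /i/ → [ə] (rule 2); /ɡ/ → [dʒ] (rule 3); /e/ → [ə] (rule 2).
All other segments surface unchanged.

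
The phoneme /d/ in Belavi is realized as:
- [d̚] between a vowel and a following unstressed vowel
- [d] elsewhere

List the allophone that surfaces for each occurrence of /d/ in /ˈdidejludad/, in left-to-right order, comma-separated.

[d], [d̚], [d̚], [d]

Occurrence 1 (position 1): no conditioning environment matches → elsewhere allophone [d].
Occurrence 2 (position 3): between a vowel and a following unstressed vowel → [d̚].
Occurrence 3 (position 8): between a vowel and a following unstressed vowel → [d̚].
Occurrence 4 (position 10): no conditioning environment matches → elsewhere allophone [d].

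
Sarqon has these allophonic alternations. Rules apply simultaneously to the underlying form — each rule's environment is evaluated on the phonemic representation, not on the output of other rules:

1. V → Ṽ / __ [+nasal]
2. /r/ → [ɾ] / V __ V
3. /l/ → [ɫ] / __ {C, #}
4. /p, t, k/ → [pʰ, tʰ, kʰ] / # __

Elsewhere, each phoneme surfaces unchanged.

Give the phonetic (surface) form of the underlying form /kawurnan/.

Rule 4 applies to /k/ (word-initial: word-initially) → [kʰ].
/a/ (between /k/ and /w/): rule 1 targets it, but not before a nasal consonant → unchanged [a].
/w/ stays [w].
/u/ (between /w/ and /r/): rule 1 targets it, but not before a nasal consonant → unchanged [u].
/r/ — between /u/ and /n/; rule 2 does not apply here → [r].
/n/ (between /r/ and /a/) is unaffected → [n].
/a/ — between /n/ and /n/, before a nasal consonant — surfaces as [ã] (rule 1).
/n/ stays [n].

[kʰawurnãn]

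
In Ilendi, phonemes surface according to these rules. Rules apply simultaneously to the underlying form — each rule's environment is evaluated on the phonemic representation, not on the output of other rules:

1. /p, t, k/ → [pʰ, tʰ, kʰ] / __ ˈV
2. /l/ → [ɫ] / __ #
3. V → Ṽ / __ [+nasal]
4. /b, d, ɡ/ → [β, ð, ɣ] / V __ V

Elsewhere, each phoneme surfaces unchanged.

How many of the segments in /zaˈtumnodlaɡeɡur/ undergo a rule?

4

Segments that undergo a rule: /t/ → [tʰ] (rule 1); /u/ → [ũ] (rule 3); /ɡ/ → [ɣ] (rule 4); /ɡ/ → [ɣ] (rule 4).
All other segments surface unchanged.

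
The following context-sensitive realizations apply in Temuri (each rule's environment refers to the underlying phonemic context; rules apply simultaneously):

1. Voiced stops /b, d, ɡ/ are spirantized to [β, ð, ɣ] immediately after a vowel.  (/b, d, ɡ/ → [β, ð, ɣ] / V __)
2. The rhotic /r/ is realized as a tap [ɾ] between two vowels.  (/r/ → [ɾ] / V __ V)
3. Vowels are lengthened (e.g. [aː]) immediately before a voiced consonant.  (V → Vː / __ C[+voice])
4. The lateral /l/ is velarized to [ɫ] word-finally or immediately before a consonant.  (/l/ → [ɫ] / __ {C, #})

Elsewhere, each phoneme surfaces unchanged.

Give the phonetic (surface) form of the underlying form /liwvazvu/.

[liːwvaːzvu]

/l/ — word-initial; rule 4 does not apply here → [l].
/i/ (between /l/ and /w/): before a voiced consonant, so rule 3 applies → [iː].
/w/ stays [w].
/v/ — not in any rule's target class → [v].
/a/ meets the environment for rule 3 (before a voiced consonant) → [aː].
/z/ (between /a/ and /v/): no rule targets it → [z].
/v/ (between /z/ and /u/) is unaffected → [v].
/u/ (word-final) fails the environment for rule 3, so it stays [u].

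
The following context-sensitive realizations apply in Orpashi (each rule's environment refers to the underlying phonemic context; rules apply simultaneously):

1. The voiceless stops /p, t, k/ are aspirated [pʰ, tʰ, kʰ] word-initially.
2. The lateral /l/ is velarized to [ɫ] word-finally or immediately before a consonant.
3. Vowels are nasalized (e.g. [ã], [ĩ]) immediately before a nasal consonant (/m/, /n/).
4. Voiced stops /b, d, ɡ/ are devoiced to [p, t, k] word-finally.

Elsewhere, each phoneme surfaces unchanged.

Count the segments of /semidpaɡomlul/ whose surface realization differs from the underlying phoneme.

Segments that undergo a rule: /e/ → [ẽ] (rule 3); /o/ → [õ] (rule 3); /l/ → [ɫ] (rule 2).
All other segments surface unchanged.

3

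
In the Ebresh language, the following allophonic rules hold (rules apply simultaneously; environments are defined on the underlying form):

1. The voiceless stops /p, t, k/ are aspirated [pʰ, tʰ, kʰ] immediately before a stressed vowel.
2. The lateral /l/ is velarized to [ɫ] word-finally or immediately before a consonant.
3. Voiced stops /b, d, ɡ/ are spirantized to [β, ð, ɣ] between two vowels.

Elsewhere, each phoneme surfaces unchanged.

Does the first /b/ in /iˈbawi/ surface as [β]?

Rule 3 applies to /b/ (between /i/ and /a/: between two vowels) → [β].
The actual realization is [β], which matches [β].

Yes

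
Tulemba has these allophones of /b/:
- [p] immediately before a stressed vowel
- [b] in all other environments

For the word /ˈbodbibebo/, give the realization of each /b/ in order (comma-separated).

Occurrence 1 (position 1): immediately before a stressed vowel → [p].
Occurrence 2 (position 4): no conditioning environment matches → elsewhere allophone [b].
Occurrence 3 (position 6): no conditioning environment matches → elsewhere allophone [b].
Occurrence 4 (position 8): no conditioning environment matches → elsewhere allophone [b].

[p], [b], [b], [b]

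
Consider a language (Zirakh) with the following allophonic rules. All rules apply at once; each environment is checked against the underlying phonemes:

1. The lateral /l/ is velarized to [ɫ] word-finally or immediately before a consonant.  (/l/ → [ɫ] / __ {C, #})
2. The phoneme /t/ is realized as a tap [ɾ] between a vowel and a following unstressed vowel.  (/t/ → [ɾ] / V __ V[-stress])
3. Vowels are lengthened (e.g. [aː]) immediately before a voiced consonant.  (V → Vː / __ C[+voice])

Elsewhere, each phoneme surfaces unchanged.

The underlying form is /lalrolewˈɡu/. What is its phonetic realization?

[laːɫroːleːwˈɡu]

/l/ (word-initial): rule 1 targets it, but not word-finally or immediately before a consonant → unchanged [l].
/a/ (between /l/ and /l/) occurs before a voiced consonant → [aː] by rule 3.
Rule 1 applies to /l/ (between /a/ and /r/: word-finally or immediately before a consonant) → [ɫ].
/r/ (between /l/ and /o/) is unaffected → [r].
/o/ (between /r/ and /l/): before a voiced consonant, so rule 3 applies → [oː].
/l/ (between /o/ and /e/) fails the environment for rule 1, so it stays [l].
/e/ meets the environment for rule 3 (before a voiced consonant) → [eː].
/w/ — not in any rule's target class → [w].
/ɡ/ (between /w/ and /u/) is unaffected → [ɡ].
/u/ (word-final) fails the environment for rule 3, so it stays [u].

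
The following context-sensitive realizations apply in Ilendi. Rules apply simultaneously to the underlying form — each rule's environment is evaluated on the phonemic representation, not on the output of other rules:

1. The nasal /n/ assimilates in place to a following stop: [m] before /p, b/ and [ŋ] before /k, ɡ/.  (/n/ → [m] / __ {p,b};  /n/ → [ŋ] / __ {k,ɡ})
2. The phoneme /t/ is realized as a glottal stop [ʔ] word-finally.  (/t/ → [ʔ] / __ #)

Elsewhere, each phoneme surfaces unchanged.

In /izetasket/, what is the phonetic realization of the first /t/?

[t]

/t/ (between /e/ and /a/) is in the target of rule 2 but the environment (word-finally) is not met → [t].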